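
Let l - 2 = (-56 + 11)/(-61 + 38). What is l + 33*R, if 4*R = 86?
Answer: 32819/46 ≈ 713.46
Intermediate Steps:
R = 43/2 (R = (1/4)*86 = 43/2 ≈ 21.500)
l = 91/23 (l = 2 + (-56 + 11)/(-61 + 38) = 2 - 45/(-23) = 2 - 45*(-1/23) = 2 + 45/23 = 91/23 ≈ 3.9565)
l + 33*R = 91/23 + 33*(43/2) = 91/23 + 1419/2 = 32819/46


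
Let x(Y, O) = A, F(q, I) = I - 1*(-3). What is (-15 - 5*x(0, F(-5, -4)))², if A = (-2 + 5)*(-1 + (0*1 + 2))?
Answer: 900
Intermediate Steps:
F(q, I) = 3 + I (F(q, I) = I + 3 = 3 + I)
A = 3 (A = 3*(-1 + (0 + 2)) = 3*(-1 + 2) = 3*1 = 3)
x(Y, O) = 3
(-15 - 5*x(0, F(-5, -4)))² = (-15 - 5*3)² = (-15 - 15)² = (-30)² = 900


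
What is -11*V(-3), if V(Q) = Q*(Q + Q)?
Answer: -198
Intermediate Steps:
V(Q) = 2*Q² (V(Q) = Q*(2*Q) = 2*Q²)
-11*V(-3) = -22*(-3)² = -22*9 = -11*18 = -198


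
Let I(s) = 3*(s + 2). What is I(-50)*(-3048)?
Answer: 438912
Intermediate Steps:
I(s) = 6 + 3*s (I(s) = 3*(2 + s) = 6 + 3*s)
I(-50)*(-3048) = (6 + 3*(-50))*(-3048) = (6 - 150)*(-3048) = -144*(-3048) = 438912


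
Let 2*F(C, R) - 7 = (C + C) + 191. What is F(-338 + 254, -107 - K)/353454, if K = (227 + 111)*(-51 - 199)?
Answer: 5/117818 ≈ 4.2438e-5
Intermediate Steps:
K = -84500 (K = 338*(-250) = -84500)
F(C, R) = 99 + C (F(C, R) = 7/2 + ((C + C) + 191)/2 = 7/2 + (2*C + 191)/2 = 7/2 + (191 + 2*C)/2 = 7/2 + (191/2 + C) = 99 + C)
F(-338 + 254, -107 - K)/353454 = (99 + (-338 + 254))/353454 = (99 - 84)*(1/353454) = 15*(1/353454) = 5/117818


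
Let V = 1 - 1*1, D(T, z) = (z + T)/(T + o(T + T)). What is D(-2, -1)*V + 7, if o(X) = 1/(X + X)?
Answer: 7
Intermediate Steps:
o(X) = 1/(2*X)
D(T, z) = (T + z)/(T + 1/(4*T)) (D(T, z) = (z + T)/(T + 1/(2*(T + T))) = (T + z)/(T + 1/(2*((2*T)))) = (T + z)/(T + (1/(2*T))/2) = (T + z)/(T + 1/(4*T)))
V = 0 (V = 1 - 1 = 0)
D(-2, -1)*V + 7 = (4*(-2)*(-2 - 1)/(1 + 4*(-2)²))*0 + 7 = (4*(-2)*(-3)/(1 + 4*4))*0 + 7 = (4*(-2)*(-3)/(1 + 16))*0 + 7 = (4*(-2)*(-3)/17)*0 + 7 = (4*(-2)*(1/17)*(-3))*0 + 7 = (24/17)*0 + 7 = 0 + 7 = 7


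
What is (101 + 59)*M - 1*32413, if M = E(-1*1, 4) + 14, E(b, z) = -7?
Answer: -31293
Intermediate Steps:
M = 7 (M = -7 + 14 = 7)
(101 + 59)*M - 1*32413 = (101 + 59)*7 - 1*32413 = 160*7 - 32413 = 1120 - 32413 = -31293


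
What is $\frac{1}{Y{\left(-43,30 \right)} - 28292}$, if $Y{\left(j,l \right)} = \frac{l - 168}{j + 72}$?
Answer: $- \frac{29}{820606} \approx -3.534 \cdot 10^{-5}$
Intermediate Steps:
$Y{\left(j,l \right)} = \frac{-168 + l}{72 + j}$
$\frac{1}{Y{\left(-43,30 \right)} - 28292} = \frac{1}{\frac{-168 + 30}{72 - 43} - 28292} = \frac{1}{\frac{1}{29} \left(-138\right) - 28292} = \frac{1}{- \frac{138}{29} - 28292} = \frac{1}{- \frac{820606}{29}} = - \frac{29}{820606}$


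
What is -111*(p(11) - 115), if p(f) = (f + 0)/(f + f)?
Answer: 25419/2 ≈ 12710.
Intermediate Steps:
p(f) = 1/2 (p(f) = f/((2*f)) = f*(1/(2*f)) = 1/2)
-111*(p(11) - 115) = -111*(1/2 - 115) = -111*(-229/2) = 25419/2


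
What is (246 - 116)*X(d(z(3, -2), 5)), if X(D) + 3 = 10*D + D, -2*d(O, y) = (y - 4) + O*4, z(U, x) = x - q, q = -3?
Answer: -3965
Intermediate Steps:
z(U, x) = 3 + x (z(U, x) = x - 1*(-3) = x + 3 = 3 + x)
d(O, y) = 2 - 2*O - y/2 (d(O, y) = -((y - 4) + O*4)/2 = -((-4 + y) + 4*O)/2 = -(-4 + y + 4*O)/2 = 2 - 2*O - y/2)
X(D) = -3 + 11*D (X(D) = -3 + (10*D + D) = -3 + 11*D)
(246 - 116)*X(d(z(3, -2), 5)) = (246 - 116)*(-3 + 11*(2 - 2*(3 - 2) - 1/2*5)) = 130*(-3 + 11*(2 - 2*1 - 5/2)) = 130*(-3 + 11*(2 - 2 - 5/2)) = 130*(-3 + 11*(-5/2)) = 130*(-3 - 55/2) = 130*(-61/2) = -3965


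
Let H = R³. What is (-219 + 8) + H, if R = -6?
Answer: -427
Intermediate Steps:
H = -216 (H = (-6)³ = -216)
(-219 + 8) + H = (-219 + 8) - 216 = -211 - 216 = -427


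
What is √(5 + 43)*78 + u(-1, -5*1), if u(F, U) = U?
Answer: -5 + 312*√3 ≈ 535.40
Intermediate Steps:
√(5 + 43)*78 + u(-1, -5*1) = √(5 + 43)*78 - 5*1 = √48*78 - 5 = (4*√3)*78 - 5 = 312*√3 - 5 = -5 + 312*√3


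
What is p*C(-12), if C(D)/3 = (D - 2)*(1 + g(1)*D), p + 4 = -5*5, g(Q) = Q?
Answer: -13398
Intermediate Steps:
p = -29 (p = -4 - 5*5 = -4 - 25 = -29)
C(D) = 3*(1 + D)*(-2 + D) (C(D) = 3*((D - 2)*(1 + 1*D)) = 3*((-2 + D)*(1 + D)) = 3*((1 + D)*(-2 + D)) = 3*(1 + D)*(-2 + D))
p*C(-12) = -29*(-6 - 3*(-12) + 3*(-12)²) = -29*(-6 + 36 + 3*144) = -29*(-6 + 36 + 432) = -29*462 = -13398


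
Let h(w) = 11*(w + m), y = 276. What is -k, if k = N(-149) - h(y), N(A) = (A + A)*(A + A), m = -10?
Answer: -85878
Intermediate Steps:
h(w) = -110 + 11*w (h(w) = 11*(w - 10) = 11*(-10 + w) = -110 + 11*w)
N(A) = 4*A² (N(A) = (2*A)*(2*A) = 4*A²)
k = 85878 (k = 4*(-149)² - (-110 + 11*276) = 4*22201 - (-110 + 3036) = 88804 - 1*2926 = 88804 - 2926 = 85878)
-k = -1*85878 = -85878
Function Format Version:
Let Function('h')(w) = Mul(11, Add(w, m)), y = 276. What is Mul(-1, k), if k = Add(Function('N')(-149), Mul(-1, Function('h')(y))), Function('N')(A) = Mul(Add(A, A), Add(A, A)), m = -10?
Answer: -85878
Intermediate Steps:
Function('h')(w) = Add(-110, Mul(11, w)) (Function('h')(w) = Mul(11, Add(w, -10)) = Mul(11, Add(-10, w)) = Add(-110, Mul(11, w)))
Function('N')(A) = Mul(4, Pow(A, 2)) (Function('N')(A) = Mul(Mul(2, A), Mul(2, A)) = Mul(4, Pow(A, 2)))
k = 85878 (k = Add(Mul(4, Pow(-149, 2)), Mul(-1, Add(-110, Mul(11, 276)))) = Add(Mul(4, 22201), Mul(-1, Add(-110, 3036))) = Add(88804, Mul(-1, 2926)) = Add(88804, -2926) = 85878)
Mul(-1, k) = Mul(-1, 85878) = -85878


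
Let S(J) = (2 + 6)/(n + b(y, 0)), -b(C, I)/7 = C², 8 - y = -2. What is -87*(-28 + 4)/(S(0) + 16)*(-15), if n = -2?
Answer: -2748330/1403 ≈ -1958.9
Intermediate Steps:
y = 10 (y = 8 - 1*(-2) = 8 + 2 = 10)
b(C, I) = -7*C²
S(J) = -4/351 (S(J) = (2 + 6)/(-2 - 7*10²) = 8/(-2 - 7*100) = 8/(-2 - 700) = 8/(-702) = 8*(-1/702) = -4/351)
-87*(-28 + 4)/(S(0) + 16)*(-15) = -87*(-28 + 4)/(-4/351 + 16)*(-15) = -(-2088)/5612/351*(-15) = -(-2088)*351/5612*(-15) = -87*(-2106/1403)*(-15) = (183222/1403)*(-15) = -2748330/1403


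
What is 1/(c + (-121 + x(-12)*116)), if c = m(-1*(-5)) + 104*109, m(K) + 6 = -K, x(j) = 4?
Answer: 1/11668 ≈ 8.5704e-5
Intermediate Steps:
m(K) = -6 - K
c = 11325 (c = (-6 - (-1)*(-5)) + 104*109 = (-6 - 1*5) + 11336 = (-6 - 5) + 11336 = -11 + 11336 = 11325)
1/(c + (-121 + x(-12)*116)) = 1/(11325 + (-121 + 4*116)) = 1/(11325 + (-121 + 464)) = 1/(11325 + 343) = 1/11668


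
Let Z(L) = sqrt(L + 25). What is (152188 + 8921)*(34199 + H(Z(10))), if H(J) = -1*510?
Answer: 5427601101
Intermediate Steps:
Z(L) = sqrt(25 + L)
H(J) = -510
(152188 + 8921)*(34199 + H(Z(10))) = (152188 + 8921)*(34199 - 510) = 161109*33689 = 5427601101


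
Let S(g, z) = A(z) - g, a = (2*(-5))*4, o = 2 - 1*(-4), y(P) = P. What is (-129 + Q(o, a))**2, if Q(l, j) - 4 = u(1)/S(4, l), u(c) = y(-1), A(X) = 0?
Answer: 249001/16 ≈ 15563.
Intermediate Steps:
u(c) = -1
o = 6 (o = 2 + 4 = 6)
a = -40 (a = -10*4 = -40)
S(g, z) = -g (S(g, z) = 0 - g = -g)
Q(l, j) = 17/4 (Q(l, j) = 4 - 1/((-1*4)) = 4 - 1/(-4) = 4 - 1*(-1/4) = 4 + 1/4 = 17/4)
(-129 + Q(o, a))**2 = (-129 + 17/4)**2 = (-499/4)**2 = 249001/16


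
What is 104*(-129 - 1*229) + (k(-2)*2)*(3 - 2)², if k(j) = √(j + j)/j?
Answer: -37232 - 2*I ≈ -37232.0 - 2.0*I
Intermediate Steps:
k(j) = √2/√j (k(j) = √(2*j)/j = (√2*√j)/j = √2/√j)
104*(-129 - 1*229) + (k(-2)*2)*(3 - 2)² = 104*(-129 - 1*229) + ((√2/√(-2))*2)*(3 - 2)² = 104*(-129 - 229) + ((√2*(-I*√2/2))*2)*1² = 104*(-358) + (-I*2)*1 = -37232 - 2*I*1 = -37232 - 2*I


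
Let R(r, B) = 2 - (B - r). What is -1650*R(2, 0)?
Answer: -6600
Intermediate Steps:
R(r, B) = 2 + r - B (R(r, B) = 2 + (r - B) = 2 + r - B)
-1650*R(2, 0) = -1650*(2 + 2 - 1*0) = -1650*(2 + 2 + 0) = -1650*4 = -6600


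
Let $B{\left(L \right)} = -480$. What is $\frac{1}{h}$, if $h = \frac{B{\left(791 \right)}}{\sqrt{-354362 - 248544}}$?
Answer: $- \frac{i \sqrt{602906}}{480} \approx - 1.6176 i$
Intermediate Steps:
$h = \frac{240 i \sqrt{602906}}{301453}$ ($h = - \frac{480}{\sqrt{-354362 - 248544}} = - \frac{480}{\sqrt{-602906}} = - \frac{480}{i \sqrt{602906}} = - 480 \left(- \frac{i \sqrt{602906}}{602906}\right) = \frac{240 i \sqrt{602906}}{301453} \approx 0.61818 i$)
$\frac{1}{h} = \frac{1}{\frac{240}{301453} i \sqrt{602906}} = - \frac{i \sqrt{602906}}{480}$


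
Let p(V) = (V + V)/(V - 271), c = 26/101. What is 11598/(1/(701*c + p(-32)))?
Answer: 2095372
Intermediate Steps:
c = 26/101 (c = 26*(1/101) = 26/101 ≈ 0.25743)
p(V) = 2*V/(-271 + V) (p(V) = (2*V)/(-271 + V) = 2*V/(-271 + V))
11598/(1/(701*c + p(-32))) = 11598/(1/(701*(26/101) + 2*(-32)/(-271 - 32))) = 11598/(1/(18226/101 + 2*(-32)/(-303))) = 11598/(1/(18226/101 + 2*(-32)*(-1/303))) = 11598/(1/(18226/101 + 64/303)) = 11598/(1/(542/3)) = 11598/(3/542) = 11598*(542/3) = 2095372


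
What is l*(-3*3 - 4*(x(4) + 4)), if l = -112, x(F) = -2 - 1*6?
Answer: -784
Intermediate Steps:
x(F) = -8 (x(F) = -2 - 6 = -8)
l*(-3*3 - 4*(x(4) + 4)) = -112*(-3*3 - 4*(-8 + 4)) = -112*(-9 - 4*(-4)) = -112*(-9 + 16) = -112*7 = -784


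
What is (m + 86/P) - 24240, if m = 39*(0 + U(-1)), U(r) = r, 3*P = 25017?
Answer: -202462495/8339 ≈ -24279.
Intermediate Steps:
P = 8339 (P = (⅓)*25017 = 8339)
m = -39 (m = 39*(0 - 1) = 39*(-1) = -39)
(m + 86/P) - 24240 = (-39 + 86/8339) - 24240 = -325135/8339 - 24240 = -202462495/8339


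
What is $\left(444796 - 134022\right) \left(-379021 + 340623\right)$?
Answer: $-11933100052$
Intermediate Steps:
$\left(444796 - 134022\right) \left(-379021 + 340623\right) = 310774 \left(-38398\right) = -11933100052$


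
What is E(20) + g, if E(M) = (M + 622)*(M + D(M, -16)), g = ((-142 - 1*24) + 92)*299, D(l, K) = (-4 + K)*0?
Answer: -9286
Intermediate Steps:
D(l, K) = 0
g = -22126 (g = ((-142 - 24) + 92)*299 = (-166 + 92)*299 = -74*299 = -22126)
E(M) = M*(622 + M) (E(M) = (M + 622)*(M + 0) = (622 + M)*M = M*(622 + M))
E(20) + g = 20*(622 + 20) - 22126 = 20*642 - 22126 = 12840 - 22126 = -9286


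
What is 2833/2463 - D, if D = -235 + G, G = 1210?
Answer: -2398592/2463 ≈ -973.85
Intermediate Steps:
D = 975 (D = -235 + 1210 = 975)
2833/2463 - D = 2833/2463 - 1*975 = 2833*(1/2463) - 975 = 2833/2463 - 975 = -2398592/2463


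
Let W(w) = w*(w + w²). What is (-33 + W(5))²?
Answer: 13689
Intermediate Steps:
(-33 + W(5))² = (-33 + 5²*(1 + 5))² = (-33 + 25*6)² = (-33 + 150)² = 117² = 13689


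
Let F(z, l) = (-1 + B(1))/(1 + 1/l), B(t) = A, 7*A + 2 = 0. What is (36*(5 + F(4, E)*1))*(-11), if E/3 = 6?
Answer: -199188/133 ≈ -1497.7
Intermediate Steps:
E = 18 (E = 3*6 = 18)
A = -2/7 (A = -2/7 + (1/7)*0 = -2/7 + 0 = -2/7 ≈ -0.28571)
B(t) = -2/7
F(z, l) = -9/(7*(1 + 1/l)) (F(z, l) = (-1 - 2/7)/(1 + 1/l) = -9/(7*(1 + 1/l)))
(36*(5 + F(4, E)*1))*(-11) = (36*(5 - 9*18/(7 + 7*18)*1))*(-11) = (36*(5 - 9*18/(7 + 126)*1))*(-11) = (36*(5 - 9*18/133*1))*(-11) = (36*(5 - 9*18*1/133*1))*(-11) = (36*(5 - 162/133*1))*(-11) = (36*(5 - 162/133))*(-11) = (36*(503/133))*(-11) = (18108/133)*(-11) = -199188/133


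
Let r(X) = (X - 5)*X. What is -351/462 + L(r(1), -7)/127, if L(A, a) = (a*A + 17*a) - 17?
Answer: -31491/19558 ≈ -1.6101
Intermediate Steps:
r(X) = X*(-5 + X) (r(X) = (-5 + X)*X = X*(-5 + X))
L(A, a) = -17 + 17*a + A*a (L(A, a) = (A*a + 17*a) - 17 = (17*a + A*a) - 17 = -17 + 17*a + A*a)
-351/462 + L(r(1), -7)/127 = -351/462 + (-17 + 17*(-7) + (1*(-5 + 1))*(-7))/127 = -351*1/462 + (-17 - 119 + (1*(-4))*(-7))*(1/127) = -117/154 + (-17 - 119 - 4*(-7))*(1/127) = -117/154 + (-17 - 119 + 28)*(1/127) = -117/154 - 108*1/127 = -117/154 - 108/127 = -31491/19558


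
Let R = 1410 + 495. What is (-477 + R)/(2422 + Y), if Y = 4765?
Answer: 1428/7187 ≈ 0.19869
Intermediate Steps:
R = 1905
(-477 + R)/(2422 + Y) = (-477 + 1905)/(2422 + 4765) = 1428/7187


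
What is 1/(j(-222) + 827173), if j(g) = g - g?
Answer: 1/827173 ≈ 1.2089e-6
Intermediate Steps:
j(g) = 0
1/(j(-222) + 827173) = 1/(0 + 827173) = 1/827173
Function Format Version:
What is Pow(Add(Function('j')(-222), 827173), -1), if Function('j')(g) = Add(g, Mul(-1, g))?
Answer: Rational(1, 827173) ≈ 1.2089e-6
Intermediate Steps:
Function('j')(g) = 0
Pow(Add(Function('j')(-222), 827173), -1) = Pow(Add(0, 827173), -1) = Pow(827173, -1) = Rational(1, 827173)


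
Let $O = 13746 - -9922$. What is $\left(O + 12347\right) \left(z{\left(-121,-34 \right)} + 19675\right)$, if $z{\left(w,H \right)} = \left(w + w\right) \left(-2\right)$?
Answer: $726026385$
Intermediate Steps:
$O = 23668$ ($O = 13746 + 9922 = 23668$)
$z{\left(w,H \right)} = - 4 w$ ($z{\left(w,H \right)} = 2 w \left(-2\right) = - 4 w$)
$\left(O + 12347\right) \left(z{\left(-121,-34 \right)} + 19675\right) = \left(23668 + 12347\right) \left(\left(-4\right) \left(-121\right) + 19675\right) = 36015 \left(484 + 19675\right) = 36015 \cdot 20159 = 726026385$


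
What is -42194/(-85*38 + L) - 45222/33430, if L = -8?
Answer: 316029146/27061585 ≈ 11.678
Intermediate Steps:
-42194/(-85*38 + L) - 45222/33430 = -42194/(-85*38 - 8) - 45222/33430 = -42194/(-3230 - 8) - 45222*1/33430 = -42194/(-3238) - 22611/16715 = -42194*(-1/3238) - 22611/16715 = 21097/1619 - 22611/16715 = 316029146/27061585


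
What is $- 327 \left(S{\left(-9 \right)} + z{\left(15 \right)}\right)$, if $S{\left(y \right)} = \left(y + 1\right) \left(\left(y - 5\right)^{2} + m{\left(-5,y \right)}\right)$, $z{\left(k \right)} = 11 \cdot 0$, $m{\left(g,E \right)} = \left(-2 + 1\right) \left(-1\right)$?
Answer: $515352$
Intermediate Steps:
$m{\left(g,E \right)} = 1$ ($m{\left(g,E \right)} = \left(-1\right) \left(-1\right) = 1$)
$z{\left(k \right)} = 0$
$S{\left(y \right)} = \left(1 + y\right) \left(1 + \left(-5 + y\right)^{2}\right)$ ($S{\left(y \right)} = \left(y + 1\right) \left(\left(y - 5\right)^{2} + 1\right) = \left(1 + y\right) \left(\left(-5 + y\right)^{2} + 1\right) = \left(1 + y\right) \left(1 + \left(-5 + y\right)^{2}\right)$)
$- 327 \left(S{\left(-9 \right)} + z{\left(15 \right)}\right) = - 327 \left(\left(26 + \left(-9\right)^{3} - 9 \left(-9\right)^{2} + 16 \left(-9\right)\right) + 0\right) = - 327 \left(\left(26 - 729 - 729 - 144\right) + 0\right) = - 327 \left(-1576 + 0\right) = \left(-327\right) \left(-1576\right) = 515352$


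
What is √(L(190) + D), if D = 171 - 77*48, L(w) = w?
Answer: I*√3335 ≈ 57.749*I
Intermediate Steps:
D = -3525 (D = 171 - 3696 = -3525)
√(L(190) + D) = √(190 - 3525) = √(-3335) = I*√3335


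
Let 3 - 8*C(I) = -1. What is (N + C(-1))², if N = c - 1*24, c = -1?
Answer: 2401/4 ≈ 600.25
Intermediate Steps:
C(I) = ½ (C(I) = 3/8 - ⅛*(-1) = 3/8 + ⅛ = ½)
N = -25 (N = -1 - 1*24 = -1 - 24 = -25)
(N + C(-1))² = (-25 + ½)² = (-49/2)² = 2401/4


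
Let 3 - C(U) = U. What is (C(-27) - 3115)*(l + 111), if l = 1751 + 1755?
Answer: -11158445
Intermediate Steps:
C(U) = 3 - U
l = 3506
(C(-27) - 3115)*(l + 111) = ((3 - 1*(-27)) - 3115)*(3506 + 111) = ((3 + 27) - 3115)*3617 = (30 - 3115)*3617 = -3085*3617 = -11158445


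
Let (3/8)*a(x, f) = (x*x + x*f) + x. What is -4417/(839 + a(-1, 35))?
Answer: -13251/2237 ≈ -5.9236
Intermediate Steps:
a(x, f) = 8*x/3 + 8*x²/3 + 8*f*x/3 (a(x, f) = 8*((x*x + x*f) + x)/3 = 8*((x² + f*x) + x)/3 = 8*(x + x² + f*x)/3 = 8*x/3 + 8*x²/3 + 8*f*x/3)
-4417/(839 + a(-1, 35)) = -4417/(839 + (8/3)*(-1)*(1 + 35 - 1)) = -4417/(839 + (8/3)*(-1)*35) = -4417/(839 - 280/3) = -4417/(2237/3) = (3/2237)*(-4417) = -13251/2237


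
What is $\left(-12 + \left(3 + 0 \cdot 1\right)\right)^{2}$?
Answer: $81$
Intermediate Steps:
$\left(-12 + \left(3 + 0 \cdot 1\right)\right)^{2} = \left(-12 + \left(3 + 0\right)\right)^{2} = \left(-12 + 3\right)^{2} = \left(-9\right)^{2} = 81$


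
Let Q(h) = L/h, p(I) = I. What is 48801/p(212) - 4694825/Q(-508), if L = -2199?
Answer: -505506559801/466188 ≈ -1.0843e+6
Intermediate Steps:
Q(h) = -2199/h
48801/p(212) - 4694825/Q(-508) = 48801/212 - 4694825/((-2199/(-508))) = 48801*(1/212) - 4694825/((-2199*(-1/508))) = 48801/212 - 4694825/2199/508 = 48801/212 - 4694825*508/2199 = 48801/212 - 2384971100/2199 = -505506559801/466188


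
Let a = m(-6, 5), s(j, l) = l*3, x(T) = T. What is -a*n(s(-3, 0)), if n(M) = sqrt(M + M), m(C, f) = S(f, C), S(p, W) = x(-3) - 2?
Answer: 0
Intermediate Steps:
S(p, W) = -5 (S(p, W) = -3 - 2 = -5)
s(j, l) = 3*l
m(C, f) = -5
a = -5
n(M) = sqrt(2)*sqrt(M) (n(M) = sqrt(2*M) = sqrt(2)*sqrt(M))
-a*n(s(-3, 0)) = -(-5)*sqrt(2)*sqrt(3*0) = -(-5)*sqrt(2)*sqrt(0) = -(-5)*sqrt(2)*0 = -(-5)*0 = -1*0 = 0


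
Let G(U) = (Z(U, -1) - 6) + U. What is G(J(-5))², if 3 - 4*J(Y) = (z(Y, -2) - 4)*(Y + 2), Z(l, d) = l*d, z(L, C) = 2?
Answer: 36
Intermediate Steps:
Z(l, d) = d*l
J(Y) = 7/4 + Y/2 (J(Y) = ¾ - (2 - 4)*(Y + 2)/4 = ¾ - (-1)*(2 + Y)/2 = ¾ - (-4 - 2*Y)/4 = ¾ + (1 + Y/2) = 7/4 + Y/2)
G(U) = -6 (G(U) = (-U - 6) + U = (-6 - U) + U = -6)
G(J(-5))² = (-6)² = 36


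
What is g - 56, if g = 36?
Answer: -20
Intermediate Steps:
g - 56 = 36 - 56 = -20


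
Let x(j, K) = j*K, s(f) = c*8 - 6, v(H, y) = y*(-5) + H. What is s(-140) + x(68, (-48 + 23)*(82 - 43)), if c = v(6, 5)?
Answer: -66458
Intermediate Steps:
v(H, y) = H - 5*y (v(H, y) = -5*y + H = H - 5*y)
c = -19 (c = 6 - 5*5 = 6 - 25 = -19)
s(f) = -158 (s(f) = -19*8 - 6 = -152 - 6 = -158)
x(j, K) = K*j
s(-140) + x(68, (-48 + 23)*(82 - 43)) = -158 + ((-48 + 23)*(82 - 43))*68 = -158 - 25*39*68 = -158 - 975*68 = -158 - 66300 = -66458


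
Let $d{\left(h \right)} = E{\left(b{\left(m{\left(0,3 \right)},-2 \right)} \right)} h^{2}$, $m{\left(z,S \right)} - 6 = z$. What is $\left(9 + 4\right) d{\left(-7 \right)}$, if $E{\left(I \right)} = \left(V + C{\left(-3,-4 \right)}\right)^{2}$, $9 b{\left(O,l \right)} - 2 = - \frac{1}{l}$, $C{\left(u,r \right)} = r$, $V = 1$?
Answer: $5733$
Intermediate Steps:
$m{\left(z,S \right)} = 6 + z$
$b{\left(O,l \right)} = \frac{2}{9} - \frac{1}{9 l}$ ($b{\left(O,l \right)} = \frac{2}{9} + \frac{\left(-1\right) \frac{1}{l}}{9} = \frac{2}{9} - \frac{1}{9 l}$)
$E{\left(I \right)} = 9$ ($E{\left(I \right)} = \left(1 - 4\right)^{2} = \left(-3\right)^{2} = 9$)
$d{\left(h \right)} = 9 h^{2}$
$\left(9 + 4\right) d{\left(-7 \right)} = \left(9 + 4\right) 9 \left(-7\right)^{2} = 13 \cdot 9 \cdot 49 = 13 \cdot 441 = 5733$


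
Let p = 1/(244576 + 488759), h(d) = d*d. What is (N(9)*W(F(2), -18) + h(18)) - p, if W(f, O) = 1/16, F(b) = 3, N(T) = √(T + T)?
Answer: 237600539/733335 + 3*√2/16 ≈ 324.27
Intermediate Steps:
N(T) = √2*√T (N(T) = √(2*T) = √2*√T)
W(f, O) = 1/16
h(d) = d²
p = 1/733335 ≈ 1.3636e-6
(N(9)*W(F(2), -18) + h(18)) - p = ((√2*√9)*(1/16) + 18²) - 1*1/733335 = ((√2*3)*(1/16) + 324) - 1/733335 = ((3*√2)*(1/16) + 324) - 1/733335 = (3*√2/16 + 324) - 1/733335 = (324 + 3*√2/16) - 1/733335 = 237600539/733335 + 3*√2/16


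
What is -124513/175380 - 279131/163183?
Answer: -69272399659/28619034540 ≈ -2.4205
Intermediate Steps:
-124513/175380 - 279131/163183 = -69272399659/28619034540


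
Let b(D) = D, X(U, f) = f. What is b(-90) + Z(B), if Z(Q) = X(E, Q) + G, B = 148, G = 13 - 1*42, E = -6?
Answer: 29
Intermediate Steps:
G = -29 (G = 13 - 42 = -29)
Z(Q) = -29 + Q (Z(Q) = Q - 29 = -29 + Q)
b(-90) + Z(B) = -90 + (-29 + 148) = -90 + 119 = 29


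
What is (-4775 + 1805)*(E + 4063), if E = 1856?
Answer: -17579430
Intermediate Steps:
(-4775 + 1805)*(E + 4063) = (-4775 + 1805)*(1856 + 4063) = -2970*5919 = -17579430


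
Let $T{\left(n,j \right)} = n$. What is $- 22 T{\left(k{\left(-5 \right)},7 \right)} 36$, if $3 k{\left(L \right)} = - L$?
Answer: $-1320$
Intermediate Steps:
$k{\left(L \right)} = - \frac{L}{3}$ ($k{\left(L \right)} = \frac{\left(-1\right) L}{3} = - \frac{L}{3}$)
$- 22 T{\left(k{\left(-5 \right)},7 \right)} 36 = - 22 \left(\left(- \frac{1}{3}\right) \left(-5\right)\right) 36 = \left(-22\right) \frac{5}{3} \cdot 36 = \left(- \frac{110}{3}\right) 36 = -1320$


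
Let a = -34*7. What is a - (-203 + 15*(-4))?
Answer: 25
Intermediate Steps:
a = -238
a - (-203 + 15*(-4)) = -238 - (-203 + 15*(-4)) = -238 - (-203 - 60) = -238 - 1*(-263) = -238 + 263 = 25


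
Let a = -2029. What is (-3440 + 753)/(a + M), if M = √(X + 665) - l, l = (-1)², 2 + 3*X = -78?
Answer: 3272766/2472157 + 2687*√5745/12360785 ≈ 1.3403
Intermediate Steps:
X = -80/3 (X = -⅔ + (⅓)*(-78) = -⅔ - 26 = -80/3 ≈ -26.667)
l = 1
M = -1 + √5745/3 (M = √(-80/3 + 665) - 1*1 = √(1915/3) - 1 = √5745/3 - 1 = -1 + √5745/3 ≈ 24.265)
(-3440 + 753)/(a + M) = (-3440 + 753)/(-2029 + (-1 + √5745/3)) = -2687/(-2030 + √5745/3)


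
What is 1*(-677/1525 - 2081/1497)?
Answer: -4186994/2282925 ≈ -1.8340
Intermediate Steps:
1*(-677/1525 - 2081/1497) = 1*(-4186994/2282925) = -4186994/2282925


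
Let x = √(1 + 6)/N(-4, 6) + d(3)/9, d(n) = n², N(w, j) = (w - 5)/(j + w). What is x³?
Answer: 55/27 - 542*√7/729 ≈ 0.069963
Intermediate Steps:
N(w, j) = (-5 + w)/(j + w)
x = 1 - 2*√7/9 (x = √(1 + 6)/(((-5 - 4)/(6 - 4))) + 3²/9 = √7/((-9/2)) + 9*(⅑) = √7/(((½)*(-9))) + 1 = √7/(-9/2) + 1 = √7*(-2/9) + 1 = -2*√7/9 + 1 = 1 - 2*√7/9 ≈ 0.41206)
x³ = (1 - 2*√7/9)³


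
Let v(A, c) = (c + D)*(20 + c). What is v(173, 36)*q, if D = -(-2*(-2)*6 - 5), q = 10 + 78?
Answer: 83776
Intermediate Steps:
q = 88
D = -19 (D = -(4*6 - 5) = -(24 - 5) = -1*19 = -19)
v(A, c) = (-19 + c)*(20 + c) (v(A, c) = (c - 19)*(20 + c) = (-19 + c)*(20 + c))
v(173, 36)*q = (-380 + 36 + 36**2)*88 = (-380 + 36 + 1296)*88 = 952*88 = 83776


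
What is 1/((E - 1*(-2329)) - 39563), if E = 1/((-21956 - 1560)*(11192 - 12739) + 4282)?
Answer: -36383534/1354704504955 ≈ -2.6857e-5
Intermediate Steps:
E = 1/36383534 (E = 1/(-23516*(-1547) + 4282) = 1/(36379252 + 4282) = 1/36383534 ≈ 2.7485e-8)
1/((E - 1*(-2329)) - 39563) = 1/((1/36383534 - 1*(-2329)) - 39563) = 1/((1/36383534 + 2329) - 39563) = 1/(84737250687/36383534 - 39563) = 1/(-1354704504955/36383534) = -36383534/1354704504955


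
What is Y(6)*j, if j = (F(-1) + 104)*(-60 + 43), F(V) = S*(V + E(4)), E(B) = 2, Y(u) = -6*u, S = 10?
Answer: 69768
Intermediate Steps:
F(V) = 20 + 10*V (F(V) = 10*(V + 2) = 10*(2 + V) = 20 + 10*V)
j = -1938 (j = ((20 + 10*(-1)) + 104)*(-60 + 43) = ((20 - 10) + 104)*(-17) = (10 + 104)*(-17) = 114*(-17) = -1938)
Y(6)*j = -6*6*(-1938) = -36*(-1938) = 69768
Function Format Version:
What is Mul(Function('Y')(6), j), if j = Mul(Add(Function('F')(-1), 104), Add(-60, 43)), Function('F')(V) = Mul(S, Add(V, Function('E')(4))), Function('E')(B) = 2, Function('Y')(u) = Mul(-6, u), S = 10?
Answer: 69768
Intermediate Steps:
Function('F')(V) = Add(20, Mul(10, V)) (Function('F')(V) = Mul(10, Add(V, 2)) = Mul(10, Add(2, V)) = Add(20, Mul(10, V)))
j = -1938 (j = Mul(Add(Add(20, Mul(10, -1)), 104), Add(-60, 43)) = Mul(Add(Add(20, -10), 104), -17) = Mul(Add(10, 104), -17) = Mul(114, -17) = -1938)
Mul(Function('Y')(6), j) = Mul(Mul(-6, 6), -1938) = Mul(-36, -1938) = 69768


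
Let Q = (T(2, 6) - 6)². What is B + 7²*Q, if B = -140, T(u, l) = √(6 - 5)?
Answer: 1085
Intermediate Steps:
T(u, l) = 1 (T(u, l) = √1 = 1)
Q = 25 (Q = (1 - 6)² = (-5)² = 25)
B + 7²*Q = -140 + 7²*25 = -140 + 49*25 = -140 + 1225 = 1085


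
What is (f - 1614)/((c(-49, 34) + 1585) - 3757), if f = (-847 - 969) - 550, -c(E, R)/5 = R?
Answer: 1990/1171 ≈ 1.6994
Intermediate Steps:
c(E, R) = -5*R
f = -2366 (f = -1816 - 550 = -2366)
(f - 1614)/((c(-49, 34) + 1585) - 3757) = (-2366 - 1614)/((-5*34 + 1585) - 3757) = -3980/((-170 + 1585) - 3757) = -3980/(1415 - 3757) = -3980/(-2342) = -3980*(-1/2342) = 1990/1171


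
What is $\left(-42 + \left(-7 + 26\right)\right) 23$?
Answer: $-529$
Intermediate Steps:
$\left(-42 + \left(-7 + 26\right)\right) 23 = \left(-42 + 19\right) 23 = \left(-23\right) 23 = -529$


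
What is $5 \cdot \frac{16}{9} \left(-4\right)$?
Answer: $- \frac{320}{9} \approx -35.556$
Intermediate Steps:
$5 \cdot \frac{16}{9} \left(-4\right) = \frac{80}{9} \left(-4\right) = - \frac{320}{9}$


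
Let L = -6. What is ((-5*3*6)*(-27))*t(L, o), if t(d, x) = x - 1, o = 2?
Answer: 2430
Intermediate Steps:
t(d, x) = -1 + x
((-5*3*6)*(-27))*t(L, o) = ((-5*3*6)*(-27))*(-1 + 2) = (-15*6*(-27))*1 = -90*(-27)*1 = 2430*1 = 2430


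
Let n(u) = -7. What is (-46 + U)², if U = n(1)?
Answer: 2809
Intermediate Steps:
U = -7
(-46 + U)² = (-46 - 7)² = (-53)² = 2809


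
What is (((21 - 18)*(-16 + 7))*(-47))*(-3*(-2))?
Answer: 7614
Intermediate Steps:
(((21 - 18)*(-16 + 7))*(-47))*(-3*(-2)) = ((3*(-9))*(-47))*6 = -27*(-47)*6 = 1269*6 = 7614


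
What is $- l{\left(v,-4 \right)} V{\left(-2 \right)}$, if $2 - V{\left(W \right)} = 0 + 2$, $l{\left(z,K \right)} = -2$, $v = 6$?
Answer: $0$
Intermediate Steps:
$V{\left(W \right)} = 0$ ($V{\left(W \right)} = 2 - \left(0 + 2\right) = 2 - 2 = 0$)
$- l{\left(v,-4 \right)} V{\left(-2 \right)} = \left(-1\right) \left(-2\right) 0 = 2 \cdot 0 = 0$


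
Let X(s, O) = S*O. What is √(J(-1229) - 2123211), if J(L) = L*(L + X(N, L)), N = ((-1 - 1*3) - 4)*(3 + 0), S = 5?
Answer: √6939435 ≈ 2634.3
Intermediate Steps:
N = -24 (N = ((-1 - 3) - 4)*3 = (-4 - 4)*3 = -8*3 = -24)
X(s, O) = 5*O
J(L) = 6*L² (J(L) = L*(L + 5*L) = L*(6*L) = 6*L²)
√(J(-1229) - 2123211) = √(6*(-1229)² - 2123211) = √(6*1510441 - 2123211) = √(9062646 - 2123211) = √6939435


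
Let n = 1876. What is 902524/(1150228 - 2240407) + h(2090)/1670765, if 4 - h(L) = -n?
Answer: -7003981276/8471781009 ≈ -0.82674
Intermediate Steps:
h(L) = 1880 (h(L) = 4 - (-1)*1876 = 4 - 1*(-1876) = 4 + 1876 = 1880)
902524/(1150228 - 2240407) + h(2090)/1670765 = 902524/(1150228 - 2240407) + 1880/1670765 = 902524/(-1090179) + 1880*(1/1670765) = 902524*(-1/1090179) + 376/334153 = -902524/1090179 + 376/334153 = -7003981276/8471781009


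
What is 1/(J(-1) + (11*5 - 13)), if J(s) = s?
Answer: 1/41 ≈ 0.024390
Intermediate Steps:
1/(J(-1) + (11*5 - 13)) = 1/(-1 + (11*5 - 13)) = 1/(-1 + (55 - 13)) = 1/(-1 + 42) = 1/41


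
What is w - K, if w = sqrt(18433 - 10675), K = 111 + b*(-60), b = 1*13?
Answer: 669 + 3*sqrt(862) ≈ 757.08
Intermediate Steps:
b = 13
K = -669 (K = 111 + 13*(-60) = 111 - 780 = -669)
w = 3*sqrt(862) (w = sqrt(7758) = 3*sqrt(862) ≈ 88.079)
w - K = 3*sqrt(862) - 1*(-669) = 3*sqrt(862) + 669 = 669 + 3*sqrt(862)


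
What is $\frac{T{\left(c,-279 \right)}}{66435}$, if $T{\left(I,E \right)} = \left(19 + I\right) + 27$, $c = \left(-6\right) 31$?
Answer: $- \frac{28}{13287} \approx -0.0021073$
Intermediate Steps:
$c = -186$
$T{\left(I,E \right)} = 46 + I$
$\frac{T{\left(c,-279 \right)}}{66435} = \frac{46 - 186}{66435} = \left(-140\right) \frac{1}{66435} = - \frac{28}{13287}$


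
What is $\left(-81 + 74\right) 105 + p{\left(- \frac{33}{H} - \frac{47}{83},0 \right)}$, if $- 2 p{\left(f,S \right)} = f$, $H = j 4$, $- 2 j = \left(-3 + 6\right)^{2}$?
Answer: $- \frac{732691}{996} \approx -735.63$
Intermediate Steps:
$j = - \frac{9}{2}$ ($j = - \frac{\left(-3 + 6\right)^{2}}{2} = - \frac{3^{2}}{2} = \left(- \frac{1}{2}\right) 9 = - \frac{9}{2} \approx -4.5$)
$H = -18$ ($H = \left(- \frac{9}{2}\right) 4 = -18$)
$p{\left(f,S \right)} = - \frac{f}{2}$
$\left(-81 + 74\right) 105 + p{\left(- \frac{33}{H} - \frac{47}{83},0 \right)} = \left(-81 + 74\right) 105 - \frac{- \frac{33}{-18} - \frac{47}{83}}{2} = \left(-7\right) 105 - \frac{\left(-33\right) \left(- \frac{1}{18}\right) - \frac{47}{83}}{2} = -735 - \frac{\frac{11}{6} - \frac{47}{83}}{2} = -735 - \frac{631}{996} = - \frac{732691}{996}$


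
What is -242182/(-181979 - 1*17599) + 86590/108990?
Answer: 103992560/51790491 ≈ 2.0079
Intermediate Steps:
-242182/(-181979 - 1*17599) + 86590/108990 = -242182/(-181979 - 17599) + 86590*(1/108990) = -242182/(-199578) + 1237/1557 = -242182*(-1/199578) + 1237/1557 = 121091/99789 + 1237/1557 = 103992560/51790491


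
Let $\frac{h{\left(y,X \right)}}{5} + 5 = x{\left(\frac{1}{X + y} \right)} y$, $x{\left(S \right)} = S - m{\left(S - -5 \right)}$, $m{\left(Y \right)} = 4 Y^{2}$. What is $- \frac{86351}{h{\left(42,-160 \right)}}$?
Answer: $\frac{300587831}{72946630} \approx 4.1207$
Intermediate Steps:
$x{\left(S \right)} = S - 4 \left(5 + S\right)^{2}$ ($x{\left(S \right)} = S - 4 \left(S - -5\right)^{2} = S - 4 \left(S + 5\right)^{2} = S - 4 \left(5 + S\right)^{2}$)
$h{\left(y,X \right)} = -25 + 5 y \left(\frac{1}{X + y} - 4 \left(5 + \frac{1}{X + y}\right)^{2}\right)$ ($h{\left(y,X \right)} = -25 + 5 \left(\frac{1}{X + y} - 4 \left(5 + \frac{1}{X + y}\right)^{2}\right) y = -25 + 5 y \left(\frac{1}{X + y} - 4 \left(5 + \frac{1}{X + y}\right)^{2}\right)$)
$- \frac{86351}{h{\left(42,-160 \right)}} = - \frac{86351}{5 \frac{1}{\left(-160 + 42\right)^{2}} \left(- 5 \left(-160 + 42\right)^{2} - 42 \left(\left(-1\right) \left(-160\right) - 42 + 4 \left(1 + 5 \left(-160\right) + 5 \cdot 42\right)^{2}\right)\right)} = - \frac{86351}{5 \cdot \frac{1}{13924} \left(- 5 \left(-118\right)^{2} - 42 \left(160 - 42 + 4 \left(1 - 800 + 210\right)^{2}\right)\right)} = - \frac{86351}{5 \cdot \frac{1}{13924} \left(\left(-5\right) 13924 - 42 \left(160 - 42 + 4 \left(-589\right)^{2}\right)\right)} = - \frac{86351}{5 \cdot \frac{1}{13924} \left(-69620 - 42 \left(160 - 42 + 4 \cdot 346921\right)\right)} = - \frac{86351}{5 \cdot \frac{1}{13924} \left(-69620 - 42 \left(160 - 42 + 1387684\right)\right)} = - \frac{86351}{5 \cdot \frac{1}{13924} \left(-69620 - 42 \cdot 1387802\right)} = - \frac{86351}{5 \cdot \frac{1}{13924} \left(-69620 - 58287684\right)} = - \frac{86351}{5 \cdot \frac{1}{13924} \left(-58357304\right)} = - \frac{86351}{- \frac{72946630}{3481}} = \left(-86351\right) \left(- \frac{3481}{72946630}\right) = \frac{300587831}{72946630}$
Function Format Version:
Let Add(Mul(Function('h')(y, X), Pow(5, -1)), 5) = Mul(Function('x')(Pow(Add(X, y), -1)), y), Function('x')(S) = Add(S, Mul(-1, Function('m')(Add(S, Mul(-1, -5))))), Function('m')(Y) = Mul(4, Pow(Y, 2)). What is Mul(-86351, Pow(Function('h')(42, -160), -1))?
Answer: Rational(300587831, 72946630) ≈ 4.1207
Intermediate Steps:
Function('x')(S) = Add(S, Mul(-4, Pow(Add(5, S), 2))) (Function('x')(S) = Add(S, Mul(-1, Mul(4, Pow(Add(S, Mul(-1, -5)), 2)))) = Add(S, Mul(-1, Mul(4, Pow(Add(S, 5), 2)))) = Add(S, Mul(-1, Mul(4, Pow(Add(5, S), 2)))) = Add(S, Mul(-4, Pow(Add(5, S), 2))))
Function('h')(y, X) = Add(-25, Mul(5, y, Add(Pow(Add(X, y), -1), Mul(-4, Pow(Add(5, Pow(Add(X, y), -1)), 2))))) (Function('h')(y, X) = Add(-25, Mul(5, Mul(Add(Pow(Add(X, y), -1), Mul(-4, Pow(Add(5, Pow(Add(X, y), -1)), 2))), y))) = Add(-25, Mul(5, Mul(y, Add(Pow(Add(X, y), -1), Mul(-4, Pow(Add(5, Pow(Add(X, y), -1)), 2)))))) = Add(-25, Mul(5, y, Add(Pow(Add(X, y), -1), Mul(-4, Pow(Add(5, Pow(Add(X, y), -1)), 2))))))
Mul(-86351, Pow(Function('h')(42, -160), -1)) = Mul(-86351, Pow(Mul(5, Pow(Add(-160, 42), -2), Add(Mul(-5, Pow(Add(-160, 42), 2)), Mul(-1, 42, Add(Mul(-1, -160), Mul(-1, 42), Mul(4, Pow(Add(1, Mul(5, -160), Mul(5, 42)), 2)))))), -1)) = Mul(-86351, Pow(Mul(5, Pow(-118, -2), Add(Mul(-5, Pow(-118, 2)), Mul(-1, 42, Add(160, -42, Mul(4, Pow(Add(1, -800, 210), 2)))))), -1)) = Mul(-86351, Pow(Mul(5, Rational(1, 13924), Add(Mul(-5, 13924), Mul(-1, 42, Add(160, -42, Mul(4, Pow(-589, 2)))))), -1)) = Mul(-86351, Pow(Mul(5, Rational(1, 13924), Add(-69620, Mul(-1, 42, Add(160, -42, Mul(4, 346921))))), -1)) = Mul(-86351, Pow(Mul(5, Rational(1, 13924), Add(-69620, Mul(-1, 42, Add(160, -42, 1387684)))), -1)) = Mul(-86351, Pow(Mul(5, Rational(1, 13924), Add(-69620, Mul(-1, 42, 1387802))), -1)) = Mul(-86351, Pow(Mul(5, Rational(1, 13924), Add(-69620, -58287684)), -1)) = Mul(-86351, Pow(Mul(5, Rational(1, 13924), -58357304), -1)) = Mul(-86351, Pow(Rational(-72946630, 3481), -1)) = Mul(-86351, Rational(-3481, 72946630)) = Rational(300587831, 72946630)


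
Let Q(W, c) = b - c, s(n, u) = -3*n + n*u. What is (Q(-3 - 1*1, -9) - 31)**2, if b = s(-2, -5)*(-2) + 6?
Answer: 2304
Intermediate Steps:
b = -26 (b = -2*(-3 - 5)*(-2) + 6 = -2*(-8)*(-2) + 6 = 16*(-2) + 6 = -32 + 6 = -26)
Q(W, c) = -26 - c
(Q(-3 - 1*1, -9) - 31)**2 = ((-26 - 1*(-9)) - 31)**2 = ((-26 + 9) - 31)**2 = (-17 - 31)**2 = (-48)**2 = 2304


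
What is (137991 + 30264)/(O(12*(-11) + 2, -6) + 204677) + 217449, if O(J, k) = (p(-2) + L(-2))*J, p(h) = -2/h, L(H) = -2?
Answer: 14845081866/68269 ≈ 2.1745e+5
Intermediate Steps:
O(J, k) = -J (O(J, k) = (-2/(-2) - 2)*J = (-2*(-½) - 2)*J = (1 - 2)*J = -J)
(137991 + 30264)/(O(12*(-11) + 2, -6) + 204677) + 217449 = (137991 + 30264)/(-(12*(-11) + 2) + 204677) + 217449 = 168255/(-(-132 + 2) + 204677) + 217449 = 168255/(-1*(-130) + 204677) + 217449 = 168255/(130 + 204677) + 217449 = 168255/204807 + 217449 = 168255*(1/204807) + 217449 = 56085/68269 + 217449 = 14845081866/68269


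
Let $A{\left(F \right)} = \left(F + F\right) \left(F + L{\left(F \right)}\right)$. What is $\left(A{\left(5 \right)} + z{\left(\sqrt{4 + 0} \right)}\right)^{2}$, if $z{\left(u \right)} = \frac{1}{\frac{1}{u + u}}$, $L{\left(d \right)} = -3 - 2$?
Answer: $16$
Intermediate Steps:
$L{\left(d \right)} = -5$ ($L{\left(d \right)} = -3 - 2 = -5$)
$A{\left(F \right)} = 2 F \left(-5 + F\right)$ ($A{\left(F \right)} = \left(F + F\right) \left(F - 5\right) = 2 F \left(-5 + F\right)$)
$z{\left(u \right)} = 2 u$ ($z{\left(u \right)} = \frac{1}{\frac{1}{2 u}} = \frac{1}{\frac{1}{2} \frac{1}{u}} = 2 u$)
$\left(A{\left(5 \right)} + z{\left(\sqrt{4 + 0} \right)}\right)^{2} = \left(2 \cdot 5 \left(-5 + 5\right) + 2 \sqrt{4 + 0}\right)^{2} = \left(2 \cdot 5 \cdot 0 + 2 \sqrt{4}\right)^{2} = \left(0 + 2 \cdot 2\right)^{2} = \left(0 + 4\right)^{2} = 4^{2} = 16$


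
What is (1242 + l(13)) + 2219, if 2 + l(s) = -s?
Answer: 3446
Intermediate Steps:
l(s) = -2 - s
(1242 + l(13)) + 2219 = (1242 + (-2 - 1*13)) + 2219 = (1242 + (-2 - 13)) + 2219 = (1242 - 15) + 2219 = 1227 + 2219 = 3446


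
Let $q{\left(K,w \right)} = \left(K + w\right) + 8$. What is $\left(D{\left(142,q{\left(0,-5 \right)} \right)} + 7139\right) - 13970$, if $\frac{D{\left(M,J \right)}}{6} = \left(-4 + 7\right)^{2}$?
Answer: $-6777$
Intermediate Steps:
$q{\left(K,w \right)} = 8 + K + w$
$D{\left(M,J \right)} = 54$ ($D{\left(M,J \right)} = 6 \left(-4 + 7\right)^{2} = 6 \cdot 3^{2} = 6 \cdot 9 = 54$)
$\left(D{\left(142,q{\left(0,-5 \right)} \right)} + 7139\right) - 13970 = \left(54 + 7139\right) - 13970 = 7193 - 13970 = -6777$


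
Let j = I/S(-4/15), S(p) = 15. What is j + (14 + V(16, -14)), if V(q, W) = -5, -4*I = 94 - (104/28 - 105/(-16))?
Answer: 51103/6720 ≈ 7.6046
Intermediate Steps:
I = -9377/448 (I = -(94 - (104/28 - 105/(-16)))/4 = -(94 - (104*(1/28) - 105*(-1/16)))/4 = -(94 - (26/7 + 105/16))/4 = -(94 - 1*1151/112)/4 = -(94 - 1151/112)/4 = -¼*9377/112 = -9377/448 ≈ -20.931)
j = -9377/6720 (j = -9377/448/15 = -9377/448*1/15 = -9377/6720 ≈ -1.3954)
j + (14 + V(16, -14)) = -9377/6720 + (14 - 5) = -9377/6720 + 9 = 51103/6720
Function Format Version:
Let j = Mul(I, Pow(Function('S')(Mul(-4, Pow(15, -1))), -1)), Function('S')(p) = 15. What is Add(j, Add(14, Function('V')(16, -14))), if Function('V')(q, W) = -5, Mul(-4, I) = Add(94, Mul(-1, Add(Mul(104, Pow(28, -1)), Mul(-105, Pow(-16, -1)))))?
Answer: Rational(51103, 6720) ≈ 7.6046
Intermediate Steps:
I = Rational(-9377, 448) (I = Mul(Rational(-1, 4), Add(94, Mul(-1, Add(Mul(104, Pow(28, -1)), Mul(-105, Pow(-16, -1)))))) = Mul(Rational(-1, 4), Add(94, Mul(-1, Add(Mul(104, Rational(1, 28)), Mul(-105, Rational(-1, 16)))))) = Mul(Rational(-1, 4), Add(94, Mul(-1, Add(Rational(26, 7), Rational(105, 16))))) = Mul(Rational(-1, 4), Add(94, Mul(-1, Rational(1151, 112)))) = Mul(Rational(-1, 4), Add(94, Rational(-1151, 112))) = Mul(Rational(-1, 4), Rational(9377, 112)) = Rational(-9377, 448) ≈ -20.931)
j = Rational(-9377, 6720) (j = Mul(Rational(-9377, 448), Pow(15, -1)) = Mul(Rational(-9377, 448), Rational(1, 15)) = Rational(-9377, 6720) ≈ -1.3954)
Add(j, Add(14, Function('V')(16, -14))) = Add(Rational(-9377, 6720), Add(14, -5)) = Add(Rational(-9377, 6720), 9) = Rational(51103, 6720)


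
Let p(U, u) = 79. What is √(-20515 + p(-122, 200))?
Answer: 2*I*√5109 ≈ 142.95*I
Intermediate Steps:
√(-20515 + p(-122, 200)) = √(-20515 + 79) = √(-20436) = 2*I*√5109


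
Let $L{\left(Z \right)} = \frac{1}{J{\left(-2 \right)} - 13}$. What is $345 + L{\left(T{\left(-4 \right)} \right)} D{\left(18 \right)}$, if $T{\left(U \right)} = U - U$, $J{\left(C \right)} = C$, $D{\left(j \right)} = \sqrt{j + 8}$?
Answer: $345 - \frac{\sqrt{26}}{15} \approx 344.66$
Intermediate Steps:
$D{\left(j \right)} = \sqrt{8 + j}$
$T{\left(U \right)} = 0$
$L{\left(Z \right)} = - \frac{1}{15}$ ($L{\left(Z \right)} = \frac{1}{-2 - 13} = \frac{1}{-15} = - \frac{1}{15}$)
$345 + L{\left(T{\left(-4 \right)} \right)} D{\left(18 \right)} = 345 - \frac{\sqrt{8 + 18}}{15} = 345 - \frac{\sqrt{26}}{15}$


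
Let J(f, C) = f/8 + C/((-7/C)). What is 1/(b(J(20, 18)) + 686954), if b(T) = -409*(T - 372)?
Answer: 14/11998145 ≈ 1.1668e-6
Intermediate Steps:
J(f, C) = -C²/7 + f/8 (J(f, C) = f*(⅛) + C*(-C/7) = f/8 - C²/7 = -C²/7 + f/8)
b(T) = 152148 - 409*T (b(T) = -409*(-372 + T) = 152148 - 409*T)
1/(b(J(20, 18)) + 686954) = 1/((152148 - 409*(-⅐*18² + (⅛)*20)) + 686954) = 1/((152148 - 409*(-⅐*324 + 5/2)) + 686954) = 1/((152148 - 409*(-324/7 + 5/2)) + 686954) = 1/((152148 - 409*(-613/14)) + 686954) = 1/((152148 + 250717/14) + 686954) = 1/(2380789/14 + 686954) = 1/(11998145/14) = 14/11998145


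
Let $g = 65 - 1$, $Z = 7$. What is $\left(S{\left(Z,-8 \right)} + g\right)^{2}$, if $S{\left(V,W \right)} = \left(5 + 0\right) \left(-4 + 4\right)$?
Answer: $4096$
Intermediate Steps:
$S{\left(V,W \right)} = 0$ ($S{\left(V,W \right)} = 5 \cdot 0 = 0$)
$g = 64$ ($g = 65 - 1 = 64$)
$\left(S{\left(Z,-8 \right)} + g\right)^{2} = \left(0 + 64\right)^{2} = 64^{2} = 4096$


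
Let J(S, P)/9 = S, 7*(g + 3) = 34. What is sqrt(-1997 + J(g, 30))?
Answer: I*sqrt(97034)/7 ≈ 44.5*I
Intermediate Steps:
g = 13/7 (g = -3 + (1/7)*34 = -3 + 34/7 = 13/7 ≈ 1.8571)
J(S, P) = 9*S
sqrt(-1997 + J(g, 30)) = sqrt(-1997 + 9*(13/7)) = sqrt(-1997 + 117/7) = sqrt(-13862/7) = I*sqrt(97034)/7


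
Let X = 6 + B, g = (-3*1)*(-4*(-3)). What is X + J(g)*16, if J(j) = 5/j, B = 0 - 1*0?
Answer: 34/9 ≈ 3.7778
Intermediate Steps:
B = 0 (B = 0 + 0 = 0)
g = -36 (g = -3*12 = -36)
X = 6 (X = 6 + 0 = 6)
X + J(g)*16 = 6 + (5/(-36))*16 = 6 + (5*(-1/36))*16 = 6 - 5/36*16 = 6 - 20/9 = 34/9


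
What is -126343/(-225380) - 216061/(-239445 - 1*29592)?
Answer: 82686769871/60635559060 ≈ 1.3637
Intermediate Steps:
-126343/(-225380) - 216061/(-239445 - 1*29592) = -126343*(-1/225380) - 216061/(-239445 - 29592) = 126343/225380 - 216061/(-269037) = 126343/225380 - 216061*(-1/269037) = 126343/225380 + 216061/269037 = 82686769871/60635559060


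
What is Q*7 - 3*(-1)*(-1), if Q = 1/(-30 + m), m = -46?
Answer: -235/76 ≈ -3.0921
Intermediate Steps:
Q = -1/76 (Q = 1/(-30 - 46) = 1/(-76) = -1/76 ≈ -0.013158)
Q*7 - 3*(-1)*(-1) = -1/76*7 - 3*(-1)*(-1) = -7/76 + 3*(-1) = -7/76 - 3 = -235/76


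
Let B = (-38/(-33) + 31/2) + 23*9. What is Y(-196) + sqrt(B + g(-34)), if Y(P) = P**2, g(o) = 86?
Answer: 38416 + sqrt(1348842)/66 ≈ 38434.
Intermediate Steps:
B = 14761/66 (B = (-38*(-1/33) + 31*(1/2)) + 207 = (38/33 + 31/2) + 207 = 1099/66 + 207 = 14761/66 ≈ 223.65)
Y(-196) + sqrt(B + g(-34)) = (-196)**2 + sqrt(14761/66 + 86) = 38416 + sqrt(20437/66) = 38416 + sqrt(1348842)/66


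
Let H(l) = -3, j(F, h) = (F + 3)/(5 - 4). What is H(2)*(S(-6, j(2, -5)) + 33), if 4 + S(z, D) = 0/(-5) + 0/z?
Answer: -87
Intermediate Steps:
j(F, h) = 3 + F (j(F, h) = (3 + F)/1 = (3 + F)*1 = 3 + F)
S(z, D) = -4 (S(z, D) = -4 + (0/(-5) + 0/z) = -4 + (0*(-⅕) + 0) = -4 + (0 + 0) = -4 + 0 = -4)
H(2)*(S(-6, j(2, -5)) + 33) = -3*(-4 + 33) = -3*29 = -87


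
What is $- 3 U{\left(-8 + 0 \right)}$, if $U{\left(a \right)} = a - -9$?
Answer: $-3$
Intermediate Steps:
$U{\left(a \right)} = 9 + a$ ($U{\left(a \right)} = a + 9 = 9 + a$)
$- 3 U{\left(-8 + 0 \right)} = - 3 \left(9 + \left(-8 + 0\right)\right) = - 3 \left(9 - 8\right) = \left(-3\right) 1 = -3$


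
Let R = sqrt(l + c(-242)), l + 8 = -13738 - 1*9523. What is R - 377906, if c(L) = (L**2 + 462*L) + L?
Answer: -377906 + I*sqrt(76751) ≈ -3.7791e+5 + 277.04*I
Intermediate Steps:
c(L) = L**2 + 463*L
l = -23269 (l = -8 + (-13738 - 1*9523) = -8 + (-13738 - 9523) = -8 - 23261 = -23269)
R = I*sqrt(76751) (R = sqrt(-23269 - 242*(463 - 242)) = sqrt(-23269 - 242*221) = sqrt(-23269 - 53482) = sqrt(-76751) = I*sqrt(76751) ≈ 277.04*I)
R - 377906 = I*sqrt(76751) - 377906 = -377906 + I*sqrt(76751)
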